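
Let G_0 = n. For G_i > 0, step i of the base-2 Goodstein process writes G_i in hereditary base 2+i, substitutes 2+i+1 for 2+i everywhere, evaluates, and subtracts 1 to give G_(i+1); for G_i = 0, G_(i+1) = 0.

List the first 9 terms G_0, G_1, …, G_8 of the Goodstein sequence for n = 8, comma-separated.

G_0 = 8. HB_2(8) = 2^(2 + 1). Bump = 81. G_1 = 80.
G_1 = 80. HB_3(80) = 2·3^3 + 2·3^2 + 2·3 + 2. Bump = 554. G_2 = 553.
G_2 = 553. HB_4(553) = 2·4^4 + 2·4^2 + 2·4 + 1. Bump = 6311. G_3 = 6310.
G_3 = 6310. HB_5(6310) = 2·5^5 + 2·5^2 + 2·5. Bump = 93396. G_4 = 93395.
G_4 = 93395. HB_6(93395) = 2·6^6 + 2·6^2 + 6 + 5. Bump = 1647196. G_5 = 1647195.
G_5 = 1647195. HB_7(1647195) = 2·7^7 + 2·7^2 + 7 + 4. Bump = 33554572. G_6 = 33554571.
G_6 = 33554571. HB_8(33554571) = 2·8^8 + 2·8^2 + 8 + 3. Bump = 774841152. G_7 = 774841151.
G_7 = 774841151. HB_9(774841151) = 2·9^9 + 2·9^2 + 9 + 2. Bump = 20000000212. G_8 = 20000000211.

8, 80, 553, 6310, 93395, 1647195, 33554571, 774841151, 20000000211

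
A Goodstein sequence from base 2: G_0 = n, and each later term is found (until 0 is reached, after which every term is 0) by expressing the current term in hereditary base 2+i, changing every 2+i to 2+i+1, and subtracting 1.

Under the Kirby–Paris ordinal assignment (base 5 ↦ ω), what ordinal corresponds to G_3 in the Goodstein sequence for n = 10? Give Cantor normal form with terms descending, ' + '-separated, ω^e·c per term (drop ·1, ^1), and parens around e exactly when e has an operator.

G_0=10  [base 2] 2^(2 + 1) + 2  →[2↦3]→  3^(3 + 1) + 3 = 84  −1 ⇒ G_1=83
G_1=83  [base 3] 3^(3 + 1) + 2  →[3↦4]→  4^(4 + 1) + 2 = 1026  −1 ⇒ G_2=1025
G_2=1025  [base 4] 4^(4 + 1) + 1  →[4↦5]→  5^(5 + 1) + 1 = 15626  −1 ⇒ G_3=15625

ω^(ω + 1)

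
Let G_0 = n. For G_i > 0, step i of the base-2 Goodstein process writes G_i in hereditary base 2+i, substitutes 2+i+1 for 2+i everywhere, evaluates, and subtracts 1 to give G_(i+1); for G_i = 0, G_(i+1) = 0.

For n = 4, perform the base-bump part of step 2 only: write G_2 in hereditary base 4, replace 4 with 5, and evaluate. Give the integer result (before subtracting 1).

61

[0] 4 ≡ 2^2 (base 2). Lift 3: 27. −1: 26.
[1] 26 ≡ 2·3^2 + 2·3 + 2 (base 3). Lift 4: 42. −1: 41.
[2] 41 ≡ 2·4^2 + 2·4 + 1 (base 4). Lift 5: 61. −1: 60.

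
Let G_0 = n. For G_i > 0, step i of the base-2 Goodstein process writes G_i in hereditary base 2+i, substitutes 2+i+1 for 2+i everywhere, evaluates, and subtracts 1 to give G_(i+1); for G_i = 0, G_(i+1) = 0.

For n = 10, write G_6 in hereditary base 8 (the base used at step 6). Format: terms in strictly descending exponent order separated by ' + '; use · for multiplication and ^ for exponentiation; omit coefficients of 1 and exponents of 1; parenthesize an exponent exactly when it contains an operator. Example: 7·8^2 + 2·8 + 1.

5·8^8 + 5·8^5 + 5·8^4 + 5·8^3 + 5·8^2 + 5·8 + 3

[0] 10 ≡ 2^(2 + 1) + 2 (base 2). Lift 3: 84. −1: 83.
[1] 83 ≡ 3^(3 + 1) + 2 (base 3). Lift 4: 1026. −1: 1025.
[2] 1025 ≡ 4^(4 + 1) + 1 (base 4). Lift 5: 15626. −1: 15625.
[3] 15625 ≡ 5^(5 + 1) (base 5). Lift 6: 279936. −1: 279935.
[4] 279935 ≡ 5·6^6 + 5·6^5 + 5·6^4 + 5·6^3 + 5·6^2 + 5·6 + 5 (base 6). Lift 7: 4215755. −1: 4215754.
[5] 4215754 ≡ 5·7^7 + 5·7^5 + 5·7^4 + 5·7^3 + 5·7^2 + 5·7 + 4 (base 7). Lift 8: 84073324. −1: 84073323.
[6] 84073323 ≡ 5·8^8 + 5·8^5 + 5·8^4 + 5·8^3 + 5·8^2 + 5·8 + 3 (base 8). Lift 9: 1937434593. −1: 1937434592.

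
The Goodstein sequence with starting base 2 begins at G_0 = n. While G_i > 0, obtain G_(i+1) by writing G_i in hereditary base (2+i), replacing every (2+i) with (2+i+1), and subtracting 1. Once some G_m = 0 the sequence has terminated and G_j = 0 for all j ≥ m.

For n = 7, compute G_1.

i=0: 7 = 2^2 + 2 + 1 (b=2); 2→3: 3^3 + 3 + 1 = 31; 31−1 = 30
i=1: 30 = 3^3 + 3 (b=3); 3→4: 4^4 + 4 = 260; 260−1 = 259

30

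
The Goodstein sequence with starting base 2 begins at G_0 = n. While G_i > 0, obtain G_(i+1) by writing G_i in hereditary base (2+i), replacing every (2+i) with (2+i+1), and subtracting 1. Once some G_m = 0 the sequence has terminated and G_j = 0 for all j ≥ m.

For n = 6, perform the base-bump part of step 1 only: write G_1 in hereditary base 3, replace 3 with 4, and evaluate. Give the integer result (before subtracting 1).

base 2: 6 = 2^2 + 2; at 3: 3^3 + 3 = 30; next = 29
base 3: 29 = 3^3 + 2; at 4: 4^4 + 2 = 258; next = 257

258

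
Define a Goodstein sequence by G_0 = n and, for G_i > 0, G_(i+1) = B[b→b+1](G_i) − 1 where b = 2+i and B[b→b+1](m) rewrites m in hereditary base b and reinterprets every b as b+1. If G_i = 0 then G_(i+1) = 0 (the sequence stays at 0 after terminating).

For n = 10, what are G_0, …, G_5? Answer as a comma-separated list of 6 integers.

10, 83, 1025, 15625, 279935, 4215754

G_0 = 10. HB_2(10) = 2^(2 + 1) + 2. Bump = 84. G_1 = 83.
G_1 = 83. HB_3(83) = 3^(3 + 1) + 2. Bump = 1026. G_2 = 1025.
G_2 = 1025. HB_4(1025) = 4^(4 + 1) + 1. Bump = 15626. G_3 = 15625.
G_3 = 15625. HB_5(15625) = 5^(5 + 1). Bump = 279936. G_4 = 279935.
G_4 = 279935. HB_6(279935) = 5·6^6 + 5·6^5 + 5·6^4 + 5·6^3 + 5·6^2 + 5·6 + 5. Bump = 4215755. G_5 = 4215754.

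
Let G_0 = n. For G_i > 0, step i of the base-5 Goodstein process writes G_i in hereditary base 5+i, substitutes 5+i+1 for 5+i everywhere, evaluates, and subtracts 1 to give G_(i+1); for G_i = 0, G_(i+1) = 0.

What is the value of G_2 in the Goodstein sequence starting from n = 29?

51

G_0 = 29. HB_5(29) = 5^2 + 4. Bump = 40. G_1 = 39.
G_1 = 39. HB_6(39) = 6^2 + 3. Bump = 52. G_2 = 51.
G_2 = 51. HB_7(51) = 7^2 + 2. Bump = 66. G_3 = 65.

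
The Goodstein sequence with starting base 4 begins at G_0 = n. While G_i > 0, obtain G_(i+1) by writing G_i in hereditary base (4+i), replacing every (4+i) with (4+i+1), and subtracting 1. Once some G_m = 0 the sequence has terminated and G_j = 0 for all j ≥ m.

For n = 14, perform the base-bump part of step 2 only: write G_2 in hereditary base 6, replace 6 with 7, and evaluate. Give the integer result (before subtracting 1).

i=0: 14 = 3·4 + 2 (b=4); 4→5: 3·5 + 2 = 17; 17−1 = 16
i=1: 16 = 3·5 + 1 (b=5); 5→6: 3·6 + 1 = 19; 19−1 = 18
i=2: 18 = 3·6 (b=6); 6→7: 3·7 = 21; 21−1 = 20

21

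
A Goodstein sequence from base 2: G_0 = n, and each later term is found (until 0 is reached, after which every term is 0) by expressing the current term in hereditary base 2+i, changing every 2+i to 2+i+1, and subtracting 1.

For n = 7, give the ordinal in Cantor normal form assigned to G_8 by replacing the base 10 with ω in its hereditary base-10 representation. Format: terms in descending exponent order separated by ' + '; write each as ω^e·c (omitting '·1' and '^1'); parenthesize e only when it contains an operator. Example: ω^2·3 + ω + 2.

step 0: 7 = 2^2 + 2 + 1; sub 3 for 2: 3^3 + 3 + 1; = 31; G_1 = 31−1 = 30
step 1: 30 = 3^3 + 3; sub 4 for 3: 4^4 + 4; = 260; G_2 = 260−1 = 259
step 2: 259 = 4^4 + 3; sub 5 for 4: 5^5 + 3; = 3128; G_3 = 3128−1 = 3127
step 3: 3127 = 5^5 + 2; sub 6 for 5: 6^6 + 2; = 46658; G_4 = 46658−1 = 46657
step 4: 46657 = 6^6 + 1; sub 7 for 6: 7^7 + 1; = 823544; G_5 = 823544−1 = 823543
step 5: 823543 = 7^7; sub 8 for 7: 8^8; = 16777216; G_6 = 16777216−1 = 16777215
step 6: 16777215 = 7·8^7 + 7·8^6 + 7·8^5 + 7·8^4 + 7·8^3 + 7·8^2 + 7·8 + 7; sub 9 for 8: 7·9^7 + 7·9^6 + 7·9^5 + 7·9^4 + 7·9^3 + 7·9^2 + 7·9 + 7; = 37665880; G_7 = 37665880−1 = 37665879
step 7: 37665879 = 7·9^7 + 7·9^6 + 7·9^5 + 7·9^4 + 7·9^3 + 7·9^2 + 7·9 + 6; sub 10 for 9: 7·10^7 + 7·10^6 + 7·10^5 + 7·10^4 + 7·10^3 + 7·10^2 + 7·10 + 6; = 77777776; G_8 = 77777776−1 = 77777775

ω^7·7 + ω^6·7 + ω^5·7 + ω^4·7 + ω^3·7 + ω^2·7 + ω·7 + 5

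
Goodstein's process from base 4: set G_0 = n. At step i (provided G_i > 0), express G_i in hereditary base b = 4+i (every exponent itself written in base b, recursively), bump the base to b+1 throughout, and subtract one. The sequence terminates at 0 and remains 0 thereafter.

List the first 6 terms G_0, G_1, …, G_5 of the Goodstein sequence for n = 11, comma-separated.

11, 12, 13, 14, 15, 15

base 4: 11 = 2·4 + 3; at 5: 2·5 + 3 = 13; next = 12
base 5: 12 = 2·5 + 2; at 6: 2·6 + 2 = 14; next = 13
base 6: 13 = 2·6 + 1; at 7: 2·7 + 1 = 15; next = 14
base 7: 14 = 2·7; at 8: 2·8 = 16; next = 15
base 8: 15 = 8 + 7; at 9: 9 + 7 = 16; next = 15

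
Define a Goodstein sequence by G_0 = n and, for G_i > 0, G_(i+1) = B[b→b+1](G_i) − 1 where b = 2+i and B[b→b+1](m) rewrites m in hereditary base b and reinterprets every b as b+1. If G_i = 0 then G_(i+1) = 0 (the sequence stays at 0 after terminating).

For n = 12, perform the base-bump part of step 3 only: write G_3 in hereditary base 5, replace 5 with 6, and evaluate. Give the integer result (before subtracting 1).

280020

step 0: 12 = 2^(2 + 1) + 2^2; sub 3 for 2: 3^(3 + 1) + 3^3; = 108; G_1 = 108−1 = 107
step 1: 107 = 3^(3 + 1) + 2·3^2 + 2·3 + 2; sub 4 for 3: 4^(4 + 1) + 2·4^2 + 2·4 + 2; = 1066; G_2 = 1066−1 = 1065
step 2: 1065 = 4^(4 + 1) + 2·4^2 + 2·4 + 1; sub 5 for 4: 5^(5 + 1) + 2·5^2 + 2·5 + 1; = 15686; G_3 = 15686−1 = 15685
step 3: 15685 = 5^(5 + 1) + 2·5^2 + 2·5; sub 6 for 5: 6^(6 + 1) + 2·6^2 + 2·6; = 280020; G_4 = 280020−1 = 280019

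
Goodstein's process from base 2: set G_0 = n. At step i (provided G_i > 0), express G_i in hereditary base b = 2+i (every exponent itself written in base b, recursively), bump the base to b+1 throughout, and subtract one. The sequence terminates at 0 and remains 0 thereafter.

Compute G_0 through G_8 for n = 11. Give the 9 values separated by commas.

11, 84, 1027, 15627, 279937, 5764801, 134217727, 2749609302, 70077777775

step 0: 11 = 2^(2 + 1) + 2 + 1; sub 3 for 2: 3^(3 + 1) + 3 + 1; = 85; G_1 = 85−1 = 84
step 1: 84 = 3^(3 + 1) + 3; sub 4 for 3: 4^(4 + 1) + 4; = 1028; G_2 = 1028−1 = 1027
step 2: 1027 = 4^(4 + 1) + 3; sub 5 for 4: 5^(5 + 1) + 3; = 15628; G_3 = 15628−1 = 15627
step 3: 15627 = 5^(5 + 1) + 2; sub 6 for 5: 6^(6 + 1) + 2; = 279938; G_4 = 279938−1 = 279937
step 4: 279937 = 6^(6 + 1) + 1; sub 7 for 6: 7^(7 + 1) + 1; = 5764802; G_5 = 5764802−1 = 5764801
step 5: 5764801 = 7^(7 + 1); sub 8 for 7: 8^(8 + 1); = 134217728; G_6 = 134217728−1 = 134217727
step 6: 134217727 = 7·8^8 + 7·8^7 + 7·8^6 + 7·8^5 + 7·8^4 + 7·8^3 + 7·8^2 + 7·8 + 7; sub 9 for 8: 7·9^9 + 7·9^7 + 7·9^6 + 7·9^5 + 7·9^4 + 7·9^3 + 7·9^2 + 7·9 + 7; = 2749609303; G_7 = 2749609303−1 = 2749609302
step 7: 2749609302 = 7·9^9 + 7·9^7 + 7·9^6 + 7·9^5 + 7·9^4 + 7·9^3 + 7·9^2 + 7·9 + 6; sub 10 for 9: 7·10^10 + 7·10^7 + 7·10^6 + 7·10^5 + 7·10^4 + 7·10^3 + 7·10^2 + 7·10 + 6; = 70077777776; G_8 = 70077777776−1 = 70077777775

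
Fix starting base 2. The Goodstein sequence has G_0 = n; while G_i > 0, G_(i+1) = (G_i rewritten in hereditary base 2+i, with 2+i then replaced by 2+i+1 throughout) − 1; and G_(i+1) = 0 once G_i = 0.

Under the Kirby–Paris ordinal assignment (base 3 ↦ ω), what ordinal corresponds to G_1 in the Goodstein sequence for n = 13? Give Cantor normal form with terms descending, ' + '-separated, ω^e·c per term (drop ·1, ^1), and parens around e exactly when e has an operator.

[0] 13 ≡ 2^(2 + 1) + 2^2 + 1 (base 2). Lift 3: 109. −1: 108.
[1] 108 ≡ 3^(3 + 1) + 3^3 (base 3). Lift 4: 1280. −1: 1279.

ω^(ω + 1) + ω^ω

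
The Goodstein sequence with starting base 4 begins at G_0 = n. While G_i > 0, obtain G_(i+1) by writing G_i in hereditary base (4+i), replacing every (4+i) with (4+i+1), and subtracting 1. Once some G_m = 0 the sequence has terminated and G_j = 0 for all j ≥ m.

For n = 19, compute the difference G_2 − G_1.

10

G_0=19  [base 4] 4^2 + 3  →[4↦5]→  5^2 + 3 = 28  −1 ⇒ G_1=27
G_1=27  [base 5] 5^2 + 2  →[5↦6]→  6^2 + 2 = 38  −1 ⇒ G_2=37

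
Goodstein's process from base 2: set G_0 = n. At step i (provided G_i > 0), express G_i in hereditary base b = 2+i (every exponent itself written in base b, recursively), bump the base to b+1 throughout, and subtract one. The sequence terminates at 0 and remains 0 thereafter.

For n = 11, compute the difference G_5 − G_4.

5484864

(0) 11|_2 = 2^(2 + 1) + 2 + 1 ↦ 3^(3 + 1) + 3 + 1|_3 = 85 ⇒ 84
(1) 84|_3 = 3^(3 + 1) + 3 ↦ 4^(4 + 1) + 4|_4 = 1028 ⇒ 1027
(2) 1027|_4 = 4^(4 + 1) + 3 ↦ 5^(5 + 1) + 3|_5 = 15628 ⇒ 15627
(3) 15627|_5 = 5^(5 + 1) + 2 ↦ 6^(6 + 1) + 2|_6 = 279938 ⇒ 279937
(4) 279937|_6 = 6^(6 + 1) + 1 ↦ 7^(7 + 1) + 1|_7 = 5764802 ⇒ 5764801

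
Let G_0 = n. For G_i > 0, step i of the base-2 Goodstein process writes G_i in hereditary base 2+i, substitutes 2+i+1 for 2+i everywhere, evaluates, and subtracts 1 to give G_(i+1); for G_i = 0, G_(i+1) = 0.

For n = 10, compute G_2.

base 2: 10 = 2^(2 + 1) + 2; at 3: 3^(3 + 1) + 3 = 84; next = 83
base 3: 83 = 3^(3 + 1) + 2; at 4: 4^(4 + 1) + 2 = 1026; next = 1025
base 4: 1025 = 4^(4 + 1) + 1; at 5: 5^(5 + 1) + 1 = 15626; next = 15625

1025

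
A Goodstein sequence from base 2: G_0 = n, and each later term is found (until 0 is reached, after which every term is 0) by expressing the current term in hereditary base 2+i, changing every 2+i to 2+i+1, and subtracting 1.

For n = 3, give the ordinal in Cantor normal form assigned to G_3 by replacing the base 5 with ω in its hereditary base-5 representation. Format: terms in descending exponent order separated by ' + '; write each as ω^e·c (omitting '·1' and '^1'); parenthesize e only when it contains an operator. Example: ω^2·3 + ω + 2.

G_0=3  [base 2] 2 + 1  →[2↦3]→  3 + 1 = 4  −1 ⇒ G_1=3
G_1=3  [base 3] 3  →[3↦4]→  4 = 4  −1 ⇒ G_2=3
G_2=3  [base 4] 3  →[4↦5]→  3 = 3  −1 ⇒ G_3=2
G_3=2  [base 5] 2  →[5↦6]→  2 = 2  −1 ⇒ G_4=1

2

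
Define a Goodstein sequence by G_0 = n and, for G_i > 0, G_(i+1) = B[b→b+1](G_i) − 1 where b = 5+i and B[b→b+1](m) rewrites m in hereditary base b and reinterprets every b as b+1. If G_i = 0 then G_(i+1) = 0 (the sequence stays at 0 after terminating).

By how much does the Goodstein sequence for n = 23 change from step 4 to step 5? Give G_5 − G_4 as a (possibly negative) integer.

base 5: 23 = 4·5 + 3; at 6: 4·6 + 3 = 27; next = 26
base 6: 26 = 4·6 + 2; at 7: 4·7 + 2 = 30; next = 29
base 7: 29 = 4·7 + 1; at 8: 4·8 + 1 = 33; next = 32
base 8: 32 = 4·8; at 9: 4·9 = 36; next = 35
base 9: 35 = 3·9 + 8; at 10: 3·10 + 8 = 38; next = 37

2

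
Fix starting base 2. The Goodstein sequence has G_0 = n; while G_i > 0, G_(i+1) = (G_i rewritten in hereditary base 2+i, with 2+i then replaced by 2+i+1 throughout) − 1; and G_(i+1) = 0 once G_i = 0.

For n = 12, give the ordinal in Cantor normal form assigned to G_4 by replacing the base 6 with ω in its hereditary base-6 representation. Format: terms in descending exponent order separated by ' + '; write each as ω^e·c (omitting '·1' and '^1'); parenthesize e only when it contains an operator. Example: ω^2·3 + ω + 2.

ω^(ω + 1) + ω^2·2 + ω + 5

12 —HB2→ 2^(2 + 1) + 2^2 —bump→ 3^(3 + 1) + 3^3 = 108 —(−1)→ 107
107 —HB3→ 3^(3 + 1) + 2·3^2 + 2·3 + 2 —bump→ 4^(4 + 1) + 2·4^2 + 2·4 + 2 = 1066 —(−1)→ 1065
1065 —HB4→ 4^(4 + 1) + 2·4^2 + 2·4 + 1 —bump→ 5^(5 + 1) + 2·5^2 + 2·5 + 1 = 15686 —(−1)→ 15685
15685 —HB5→ 5^(5 + 1) + 2·5^2 + 2·5 —bump→ 6^(6 + 1) + 2·6^2 + 2·6 = 280020 —(−1)→ 280019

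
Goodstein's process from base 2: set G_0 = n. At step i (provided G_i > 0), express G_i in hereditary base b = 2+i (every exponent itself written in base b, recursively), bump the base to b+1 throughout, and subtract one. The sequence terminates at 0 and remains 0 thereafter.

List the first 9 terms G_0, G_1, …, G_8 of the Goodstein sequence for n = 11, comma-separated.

11, 84, 1027, 15627, 279937, 5764801, 134217727, 2749609302, 70077777775

G_0=11  [base 2] 2^(2 + 1) + 2 + 1  →[2↦3]→  3^(3 + 1) + 3 + 1 = 85  −1 ⇒ G_1=84
G_1=84  [base 3] 3^(3 + 1) + 3  →[3↦4]→  4^(4 + 1) + 4 = 1028  −1 ⇒ G_2=1027
G_2=1027  [base 4] 4^(4 + 1) + 3  →[4↦5]→  5^(5 + 1) + 3 = 15628  −1 ⇒ G_3=15627
G_3=15627  [base 5] 5^(5 + 1) + 2  →[5↦6]→  6^(6 + 1) + 2 = 279938  −1 ⇒ G_4=279937
G_4=279937  [base 6] 6^(6 + 1) + 1  →[6↦7]→  7^(7 + 1) + 1 = 5764802  −1 ⇒ G_5=5764801
G_5=5764801  [base 7] 7^(7 + 1)  →[7↦8]→  8^(8 + 1) = 134217728  −1 ⇒ G_6=134217727
G_6=134217727  [base 8] 7·8^8 + 7·8^7 + 7·8^6 + 7·8^5 + 7·8^4 + 7·8^3 + 7·8^2 + 7·8 + 7  →[8↦9]→  7·9^9 + 7·9^7 + 7·9^6 + 7·9^5 + 7·9^4 + 7·9^3 + 7·9^2 + 7·9 + 7 = 2749609303  −1 ⇒ G_7=2749609302
G_7=2749609302  [base 9] 7·9^9 + 7·9^7 + 7·9^6 + 7·9^5 + 7·9^4 + 7·9^3 + 7·9^2 + 7·9 + 6  →[9↦10]→  7·10^10 + 7·10^7 + 7·10^6 + 7·10^5 + 7·10^4 + 7·10^3 + 7·10^2 + 7·10 + 6 = 70077777776  −1 ⇒ G_8=70077777775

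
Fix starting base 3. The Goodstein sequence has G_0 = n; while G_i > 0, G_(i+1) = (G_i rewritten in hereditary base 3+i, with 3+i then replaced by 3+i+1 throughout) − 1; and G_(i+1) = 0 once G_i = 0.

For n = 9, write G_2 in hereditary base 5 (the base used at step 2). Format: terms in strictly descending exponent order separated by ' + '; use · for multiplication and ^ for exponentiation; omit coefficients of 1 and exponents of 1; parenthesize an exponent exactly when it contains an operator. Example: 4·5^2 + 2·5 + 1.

3·5 + 2

base 3: 9 = 3^2; at 4: 4^2 = 16; next = 15
base 4: 15 = 3·4 + 3; at 5: 3·5 + 3 = 18; next = 17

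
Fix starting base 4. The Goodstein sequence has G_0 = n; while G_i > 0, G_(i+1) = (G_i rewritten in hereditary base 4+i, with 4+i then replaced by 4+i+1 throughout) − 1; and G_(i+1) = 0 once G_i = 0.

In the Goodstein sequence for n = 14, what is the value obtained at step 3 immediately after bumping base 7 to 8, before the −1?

[0] 14 ≡ 3·4 + 2 (base 4). Lift 5: 17. −1: 16.
[1] 16 ≡ 3·5 + 1 (base 5). Lift 6: 19. −1: 18.
[2] 18 ≡ 3·6 (base 6). Lift 7: 21. −1: 20.

22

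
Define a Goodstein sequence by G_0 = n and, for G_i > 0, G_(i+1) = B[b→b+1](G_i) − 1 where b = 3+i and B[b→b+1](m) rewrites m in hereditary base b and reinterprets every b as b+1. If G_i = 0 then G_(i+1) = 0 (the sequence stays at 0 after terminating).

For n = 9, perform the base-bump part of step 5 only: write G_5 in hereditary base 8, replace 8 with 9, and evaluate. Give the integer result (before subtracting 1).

25

base 3: 9 = 3^2; at 4: 4^2 = 16; next = 15
base 4: 15 = 3·4 + 3; at 5: 3·5 + 3 = 18; next = 17
base 5: 17 = 3·5 + 2; at 6: 3·6 + 2 = 20; next = 19
base 6: 19 = 3·6 + 1; at 7: 3·7 + 1 = 22; next = 21
base 7: 21 = 3·7; at 8: 3·8 = 24; next = 23
base 8: 23 = 2·8 + 7; at 9: 2·9 + 7 = 25; next = 24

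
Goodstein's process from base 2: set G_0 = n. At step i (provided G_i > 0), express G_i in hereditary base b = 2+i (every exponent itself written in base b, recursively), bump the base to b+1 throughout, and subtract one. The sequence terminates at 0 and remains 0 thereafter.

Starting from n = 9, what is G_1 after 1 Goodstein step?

81

i=0: 9 = 2^(2 + 1) + 1 (b=2); 2→3: 3^(3 + 1) + 1 = 82; 82−1 = 81
i=1: 81 = 3^(3 + 1) (b=3); 3→4: 4^(4 + 1) = 1024; 1024−1 = 1023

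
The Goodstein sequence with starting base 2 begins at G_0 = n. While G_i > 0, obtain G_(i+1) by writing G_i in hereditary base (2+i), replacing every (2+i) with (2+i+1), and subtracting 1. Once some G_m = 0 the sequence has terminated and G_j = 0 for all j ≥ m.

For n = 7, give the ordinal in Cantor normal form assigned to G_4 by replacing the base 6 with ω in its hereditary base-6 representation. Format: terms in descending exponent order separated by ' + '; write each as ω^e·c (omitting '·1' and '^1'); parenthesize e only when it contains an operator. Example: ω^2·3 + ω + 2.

i=0: 7 = 2^2 + 2 + 1 (b=2); 2→3: 3^3 + 3 + 1 = 31; 31−1 = 30
i=1: 30 = 3^3 + 3 (b=3); 3→4: 4^4 + 4 = 260; 260−1 = 259
i=2: 259 = 4^4 + 3 (b=4); 4→5: 5^5 + 3 = 3128; 3128−1 = 3127
i=3: 3127 = 5^5 + 2 (b=5); 5→6: 6^6 + 2 = 46658; 46658−1 = 46657
i=4: 46657 = 6^6 + 1 (b=6); 6→7: 7^7 + 1 = 823544; 823544−1 = 823543

ω^ω + 1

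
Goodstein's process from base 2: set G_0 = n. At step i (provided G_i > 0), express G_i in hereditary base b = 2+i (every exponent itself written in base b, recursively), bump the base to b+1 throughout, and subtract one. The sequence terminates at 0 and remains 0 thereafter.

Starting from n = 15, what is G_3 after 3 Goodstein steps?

18752

G_0 = 15. HB_2(15) = 2^(2 + 1) + 2^2 + 2 + 1. Bump = 112. G_1 = 111.
G_1 = 111. HB_3(111) = 3^(3 + 1) + 3^3 + 3. Bump = 1284. G_2 = 1283.
G_2 = 1283. HB_4(1283) = 4^(4 + 1) + 4^4 + 3. Bump = 18753. G_3 = 18752.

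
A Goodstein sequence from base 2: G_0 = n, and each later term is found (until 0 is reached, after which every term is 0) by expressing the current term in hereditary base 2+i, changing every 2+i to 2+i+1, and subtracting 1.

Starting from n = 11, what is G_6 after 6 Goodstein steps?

G_0=11  [base 2] 2^(2 + 1) + 2 + 1  →[2↦3]→  3^(3 + 1) + 3 + 1 = 85  −1 ⇒ G_1=84
G_1=84  [base 3] 3^(3 + 1) + 3  →[3↦4]→  4^(4 + 1) + 4 = 1028  −1 ⇒ G_2=1027
G_2=1027  [base 4] 4^(4 + 1) + 3  →[4↦5]→  5^(5 + 1) + 3 = 15628  −1 ⇒ G_3=15627
G_3=15627  [base 5] 5^(5 + 1) + 2  →[5↦6]→  6^(6 + 1) + 2 = 279938  −1 ⇒ G_4=279937
G_4=279937  [base 6] 6^(6 + 1) + 1  →[6↦7]→  7^(7 + 1) + 1 = 5764802  −1 ⇒ G_5=5764801
G_5=5764801  [base 7] 7^(7 + 1)  →[7↦8]→  8^(8 + 1) = 134217728  −1 ⇒ G_6=134217727

134217727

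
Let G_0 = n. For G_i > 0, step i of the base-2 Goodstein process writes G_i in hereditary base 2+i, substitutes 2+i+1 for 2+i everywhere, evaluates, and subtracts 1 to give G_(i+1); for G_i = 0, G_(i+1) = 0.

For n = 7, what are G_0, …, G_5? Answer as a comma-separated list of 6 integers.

7, 30, 259, 3127, 46657, 823543

(0) 7|_2 = 2^2 + 2 + 1 ↦ 3^3 + 3 + 1|_3 = 31 ⇒ 30
(1) 30|_3 = 3^3 + 3 ↦ 4^4 + 4|_4 = 260 ⇒ 259
(2) 259|_4 = 4^4 + 3 ↦ 5^5 + 3|_5 = 3128 ⇒ 3127
(3) 3127|_5 = 5^5 + 2 ↦ 6^6 + 2|_6 = 46658 ⇒ 46657
(4) 46657|_6 = 6^6 + 1 ↦ 7^7 + 1|_7 = 823544 ⇒ 823543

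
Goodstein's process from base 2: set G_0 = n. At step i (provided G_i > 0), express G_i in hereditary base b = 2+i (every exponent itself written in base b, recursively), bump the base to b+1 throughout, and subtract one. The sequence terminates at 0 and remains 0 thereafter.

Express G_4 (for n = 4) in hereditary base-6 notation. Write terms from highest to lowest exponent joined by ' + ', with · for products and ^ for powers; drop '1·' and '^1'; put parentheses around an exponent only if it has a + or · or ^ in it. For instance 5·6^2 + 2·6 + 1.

2·6^2 + 6 + 5

G_0 = 4. HB_2(4) = 2^2. Bump = 27. G_1 = 26.
G_1 = 26. HB_3(26) = 2·3^2 + 2·3 + 2. Bump = 42. G_2 = 41.
G_2 = 41. HB_4(41) = 2·4^2 + 2·4 + 1. Bump = 61. G_3 = 60.
G_3 = 60. HB_5(60) = 2·5^2 + 2·5. Bump = 84. G_4 = 83.
G_4 = 83. HB_6(83) = 2·6^2 + 6 + 5. Bump = 110. G_5 = 109.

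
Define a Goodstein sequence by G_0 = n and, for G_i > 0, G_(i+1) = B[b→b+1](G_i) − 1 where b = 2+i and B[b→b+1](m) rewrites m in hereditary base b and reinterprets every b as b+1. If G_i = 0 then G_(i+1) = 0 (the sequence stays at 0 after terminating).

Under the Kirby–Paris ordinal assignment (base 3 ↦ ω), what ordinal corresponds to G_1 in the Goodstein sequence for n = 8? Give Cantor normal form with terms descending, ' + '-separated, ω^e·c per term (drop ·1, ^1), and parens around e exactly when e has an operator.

G_0 = 8. HB_2(8) = 2^(2 + 1). Bump = 81. G_1 = 80.
G_1 = 80. HB_3(80) = 2·3^3 + 2·3^2 + 2·3 + 2. Bump = 554. G_2 = 553.

ω^ω·2 + ω^2·2 + ω·2 + 2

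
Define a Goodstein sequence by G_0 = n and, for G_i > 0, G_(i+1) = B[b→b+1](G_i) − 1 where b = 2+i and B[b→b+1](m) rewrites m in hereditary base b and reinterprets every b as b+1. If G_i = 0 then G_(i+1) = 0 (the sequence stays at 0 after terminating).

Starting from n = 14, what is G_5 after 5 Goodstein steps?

step 0: 14 = 2^(2 + 1) + 2^2 + 2; sub 3 for 2: 3^(3 + 1) + 3^3 + 3; = 111; G_1 = 111−1 = 110
step 1: 110 = 3^(3 + 1) + 3^3 + 2; sub 4 for 3: 4^(4 + 1) + 4^4 + 2; = 1282; G_2 = 1282−1 = 1281
step 2: 1281 = 4^(4 + 1) + 4^4 + 1; sub 5 for 4: 5^(5 + 1) + 5^5 + 1; = 18751; G_3 = 18751−1 = 18750
step 3: 18750 = 5^(5 + 1) + 5^5; sub 6 for 5: 6^(6 + 1) + 6^6; = 326592; G_4 = 326592−1 = 326591
step 4: 326591 = 6^(6 + 1) + 5·6^5 + 5·6^4 + 5·6^3 + 5·6^2 + 5·6 + 5; sub 7 for 6: 7^(7 + 1) + 5·7^5 + 5·7^4 + 5·7^3 + 5·7^2 + 5·7 + 5; = 5862841; G_5 = 5862841−1 = 5862840
step 5: 5862840 = 7^(7 + 1) + 5·7^5 + 5·7^4 + 5·7^3 + 5·7^2 + 5·7 + 4; sub 8 for 7: 8^(8 + 1) + 5·8^5 + 5·8^4 + 5·8^3 + 5·8^2 + 5·8 + 4; = 134404972; G_6 = 134404972−1 = 134404971

5862840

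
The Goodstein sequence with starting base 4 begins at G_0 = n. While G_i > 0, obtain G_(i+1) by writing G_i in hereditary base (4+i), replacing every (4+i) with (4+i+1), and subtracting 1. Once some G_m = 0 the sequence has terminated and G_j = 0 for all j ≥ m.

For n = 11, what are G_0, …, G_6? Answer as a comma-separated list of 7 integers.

(0) 11|_4 = 2·4 + 3 ↦ 2·5 + 3|_5 = 13 ⇒ 12
(1) 12|_5 = 2·5 + 2 ↦ 2·6 + 2|_6 = 14 ⇒ 13
(2) 13|_6 = 2·6 + 1 ↦ 2·7 + 1|_7 = 15 ⇒ 14
(3) 14|_7 = 2·7 ↦ 2·8|_8 = 16 ⇒ 15
(4) 15|_8 = 8 + 7 ↦ 9 + 7|_9 = 16 ⇒ 15
(5) 15|_9 = 9 + 6 ↦ 10 + 6|_10 = 16 ⇒ 15

11, 12, 13, 14, 15, 15, 15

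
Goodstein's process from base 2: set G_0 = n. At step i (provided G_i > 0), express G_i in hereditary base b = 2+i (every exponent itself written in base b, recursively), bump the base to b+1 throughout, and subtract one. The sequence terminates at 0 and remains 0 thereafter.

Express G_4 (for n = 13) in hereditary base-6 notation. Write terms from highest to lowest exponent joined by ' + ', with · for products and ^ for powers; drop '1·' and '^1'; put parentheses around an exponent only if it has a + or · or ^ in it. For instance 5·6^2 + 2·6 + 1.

6^(6 + 1) + 3·6^3 + 3·6^2 + 3·6 + 1

13 —HB2→ 2^(2 + 1) + 2^2 + 1 —bump→ 3^(3 + 1) + 3^3 + 1 = 109 —(−1)→ 108
108 —HB3→ 3^(3 + 1) + 3^3 —bump→ 4^(4 + 1) + 4^4 = 1280 —(−1)→ 1279
1279 —HB4→ 4^(4 + 1) + 3·4^3 + 3·4^2 + 3·4 + 3 —bump→ 5^(5 + 1) + 3·5^3 + 3·5^2 + 3·5 + 3 = 16093 —(−1)→ 16092
16092 —HB5→ 5^(5 + 1) + 3·5^3 + 3·5^2 + 3·5 + 2 —bump→ 6^(6 + 1) + 3·6^3 + 3·6^2 + 3·6 + 2 = 280712 —(−1)→ 280711
280711 —HB6→ 6^(6 + 1) + 3·6^3 + 3·6^2 + 3·6 + 1 —bump→ 7^(7 + 1) + 3·7^3 + 3·7^2 + 3·7 + 1 = 5765999 —(−1)→ 5765998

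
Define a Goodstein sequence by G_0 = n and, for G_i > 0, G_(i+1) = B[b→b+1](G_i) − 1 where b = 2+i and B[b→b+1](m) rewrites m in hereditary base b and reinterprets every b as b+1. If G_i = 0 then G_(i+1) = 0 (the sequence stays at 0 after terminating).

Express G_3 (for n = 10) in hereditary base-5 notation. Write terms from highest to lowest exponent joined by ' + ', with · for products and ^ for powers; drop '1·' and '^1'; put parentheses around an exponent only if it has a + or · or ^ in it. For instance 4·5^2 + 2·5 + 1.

5^(5 + 1)

base 2: 10 = 2^(2 + 1) + 2; at 3: 3^(3 + 1) + 3 = 84; next = 83
base 3: 83 = 3^(3 + 1) + 2; at 4: 4^(4 + 1) + 2 = 1026; next = 1025
base 4: 1025 = 4^(4 + 1) + 1; at 5: 5^(5 + 1) + 1 = 15626; next = 15625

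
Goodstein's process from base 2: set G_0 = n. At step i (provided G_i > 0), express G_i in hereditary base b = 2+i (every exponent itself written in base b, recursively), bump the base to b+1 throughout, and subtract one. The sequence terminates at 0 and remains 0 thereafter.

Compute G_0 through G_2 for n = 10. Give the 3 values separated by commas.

[0] 10 ≡ 2^(2 + 1) + 2 (base 2). Lift 3: 84. −1: 83.
[1] 83 ≡ 3^(3 + 1) + 2 (base 3). Lift 4: 1026. −1: 1025.

10, 83, 1025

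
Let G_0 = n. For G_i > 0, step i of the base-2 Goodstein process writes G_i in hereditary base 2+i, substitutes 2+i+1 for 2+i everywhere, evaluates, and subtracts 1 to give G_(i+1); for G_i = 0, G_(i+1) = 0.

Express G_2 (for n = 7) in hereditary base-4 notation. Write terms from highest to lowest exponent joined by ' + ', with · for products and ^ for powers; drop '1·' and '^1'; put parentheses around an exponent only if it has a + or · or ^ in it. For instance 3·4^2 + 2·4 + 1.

[0] 7 ≡ 2^2 + 2 + 1 (base 2). Lift 3: 31. −1: 30.
[1] 30 ≡ 3^3 + 3 (base 3). Lift 4: 260. −1: 259.

4^4 + 3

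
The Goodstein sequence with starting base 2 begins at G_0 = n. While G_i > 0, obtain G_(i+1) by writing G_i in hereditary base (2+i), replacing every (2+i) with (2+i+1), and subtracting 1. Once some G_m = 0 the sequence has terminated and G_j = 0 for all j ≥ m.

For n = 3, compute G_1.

3

base 2: 3 = 2 + 1; at 3: 3 + 1 = 4; next = 3
base 3: 3 = 3; at 4: 4 = 4; next = 3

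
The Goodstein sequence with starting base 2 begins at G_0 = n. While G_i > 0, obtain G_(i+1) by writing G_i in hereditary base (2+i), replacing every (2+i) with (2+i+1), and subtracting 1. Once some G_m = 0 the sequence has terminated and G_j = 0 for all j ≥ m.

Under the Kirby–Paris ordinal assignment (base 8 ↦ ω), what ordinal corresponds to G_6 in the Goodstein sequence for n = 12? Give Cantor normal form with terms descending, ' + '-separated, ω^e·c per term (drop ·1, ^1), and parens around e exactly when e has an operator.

ω^(ω + 1) + ω^2·2 + ω + 3

12 —HB2→ 2^(2 + 1) + 2^2 —bump→ 3^(3 + 1) + 3^3 = 108 —(−1)→ 107
107 —HB3→ 3^(3 + 1) + 2·3^2 + 2·3 + 2 —bump→ 4^(4 + 1) + 2·4^2 + 2·4 + 2 = 1066 —(−1)→ 1065
1065 —HB4→ 4^(4 + 1) + 2·4^2 + 2·4 + 1 —bump→ 5^(5 + 1) + 2·5^2 + 2·5 + 1 = 15686 —(−1)→ 15685
15685 —HB5→ 5^(5 + 1) + 2·5^2 + 2·5 —bump→ 6^(6 + 1) + 2·6^2 + 2·6 = 280020 —(−1)→ 280019
280019 —HB6→ 6^(6 + 1) + 2·6^2 + 6 + 5 —bump→ 7^(7 + 1) + 2·7^2 + 7 + 5 = 5764911 —(−1)→ 5764910
5764910 —HB7→ 7^(7 + 1) + 2·7^2 + 7 + 4 —bump→ 8^(8 + 1) + 2·8^2 + 8 + 4 = 134217868 —(−1)→ 134217867
134217867 —HB8→ 8^(8 + 1) + 2·8^2 + 8 + 3 —bump→ 9^(9 + 1) + 2·9^2 + 9 + 3 = 3486784575 —(−1)→ 3486784574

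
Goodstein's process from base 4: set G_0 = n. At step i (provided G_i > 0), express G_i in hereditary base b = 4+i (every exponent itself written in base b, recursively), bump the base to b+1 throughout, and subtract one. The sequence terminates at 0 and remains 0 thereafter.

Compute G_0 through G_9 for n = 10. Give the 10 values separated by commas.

i=0: 10 = 2·4 + 2 (b=4); 4→5: 2·5 + 2 = 12; 12−1 = 11
i=1: 11 = 2·5 + 1 (b=5); 5→6: 2·6 + 1 = 13; 13−1 = 12
i=2: 12 = 2·6 (b=6); 6→7: 2·7 = 14; 14−1 = 13
i=3: 13 = 7 + 6 (b=7); 7→8: 8 + 6 = 14; 14−1 = 13
i=4: 13 = 8 + 5 (b=8); 8→9: 9 + 5 = 14; 14−1 = 13
i=5: 13 = 9 + 4 (b=9); 9→10: 10 + 4 = 14; 14−1 = 13
i=6: 13 = 10 + 3 (b=10); 10→11: 11 + 3 = 14; 14−1 = 13
i=7: 13 = 11 + 2 (b=11); 11→12: 12 + 2 = 14; 14−1 = 13
i=8: 13 = 12 + 1 (b=12); 12→13: 13 + 1 = 14; 14−1 = 13

10, 11, 12, 13, 13, 13, 13, 13, 13, 13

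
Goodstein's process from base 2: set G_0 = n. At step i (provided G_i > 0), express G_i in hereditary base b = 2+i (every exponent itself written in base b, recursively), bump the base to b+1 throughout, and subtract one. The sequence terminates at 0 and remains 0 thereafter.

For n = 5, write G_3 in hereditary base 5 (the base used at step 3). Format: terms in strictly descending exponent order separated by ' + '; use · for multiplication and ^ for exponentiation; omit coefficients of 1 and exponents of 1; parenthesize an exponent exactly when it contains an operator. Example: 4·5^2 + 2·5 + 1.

3·5^3 + 3·5^2 + 3·5 + 2

step 0: 5 = 2^2 + 1; sub 3 for 2: 3^3 + 1; = 28; G_1 = 28−1 = 27
step 1: 27 = 3^3; sub 4 for 3: 4^4; = 256; G_2 = 256−1 = 255
step 2: 255 = 3·4^3 + 3·4^2 + 3·4 + 3; sub 5 for 4: 3·5^3 + 3·5^2 + 3·5 + 3; = 468; G_3 = 468−1 = 467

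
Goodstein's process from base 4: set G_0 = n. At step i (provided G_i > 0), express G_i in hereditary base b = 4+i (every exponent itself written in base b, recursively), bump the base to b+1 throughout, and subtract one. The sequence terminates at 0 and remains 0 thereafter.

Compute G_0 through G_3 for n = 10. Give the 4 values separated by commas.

10, 11, 12, 13

10 —HB4→ 2·4 + 2 —bump→ 2·5 + 2 = 12 —(−1)→ 11
11 —HB5→ 2·5 + 1 —bump→ 2·6 + 1 = 13 —(−1)→ 12
12 —HB6→ 2·6 —bump→ 2·7 = 14 —(−1)→ 13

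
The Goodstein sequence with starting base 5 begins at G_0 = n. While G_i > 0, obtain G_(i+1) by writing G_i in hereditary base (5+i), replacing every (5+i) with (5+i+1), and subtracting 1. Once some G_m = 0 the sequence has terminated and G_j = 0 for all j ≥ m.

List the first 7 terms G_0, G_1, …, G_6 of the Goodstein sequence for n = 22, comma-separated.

22, 25, 28, 31, 33, 35, 37

22 —HB5→ 4·5 + 2 —bump→ 4·6 + 2 = 26 —(−1)→ 25
25 —HB6→ 4·6 + 1 —bump→ 4·7 + 1 = 29 —(−1)→ 28
28 —HB7→ 4·7 —bump→ 4·8 = 32 —(−1)→ 31
31 —HB8→ 3·8 + 7 —bump→ 3·9 + 7 = 34 —(−1)→ 33
33 —HB9→ 3·9 + 6 —bump→ 3·10 + 6 = 36 —(−1)→ 35
35 —HB10→ 3·10 + 5 —bump→ 3·11 + 5 = 38 —(−1)→ 37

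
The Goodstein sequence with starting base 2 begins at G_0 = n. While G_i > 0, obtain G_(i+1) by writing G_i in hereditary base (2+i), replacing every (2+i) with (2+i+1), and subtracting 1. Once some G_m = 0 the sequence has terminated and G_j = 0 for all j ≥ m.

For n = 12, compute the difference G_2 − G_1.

G_0 = 12. HB_2(12) = 2^(2 + 1) + 2^2. Bump = 108. G_1 = 107.
G_1 = 107. HB_3(107) = 3^(3 + 1) + 2·3^2 + 2·3 + 2. Bump = 1066. G_2 = 1065.

958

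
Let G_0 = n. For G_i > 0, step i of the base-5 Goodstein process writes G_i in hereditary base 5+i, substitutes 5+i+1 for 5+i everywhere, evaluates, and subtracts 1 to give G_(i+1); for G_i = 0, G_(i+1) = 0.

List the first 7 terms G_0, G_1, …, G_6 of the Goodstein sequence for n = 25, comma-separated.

25 —HB5→ 5^2 —bump→ 6^2 = 36 —(−1)→ 35
35 —HB6→ 5·6 + 5 —bump→ 5·7 + 5 = 40 —(−1)→ 39
39 —HB7→ 5·7 + 4 —bump→ 5·8 + 4 = 44 —(−1)→ 43
43 —HB8→ 5·8 + 3 —bump→ 5·9 + 3 = 48 —(−1)→ 47
47 —HB9→ 5·9 + 2 —bump→ 5·10 + 2 = 52 —(−1)→ 51
51 —HB10→ 5·10 + 1 —bump→ 5·11 + 1 = 56 —(−1)→ 55

25, 35, 39, 43, 47, 51, 55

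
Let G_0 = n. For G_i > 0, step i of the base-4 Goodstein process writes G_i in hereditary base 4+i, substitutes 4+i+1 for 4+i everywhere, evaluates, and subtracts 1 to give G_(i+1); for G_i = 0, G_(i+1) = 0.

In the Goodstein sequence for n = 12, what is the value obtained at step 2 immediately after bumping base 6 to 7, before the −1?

[0] 12 ≡ 3·4 (base 4). Lift 5: 15. −1: 14.
[1] 14 ≡ 2·5 + 4 (base 5). Lift 6: 16. −1: 15.

17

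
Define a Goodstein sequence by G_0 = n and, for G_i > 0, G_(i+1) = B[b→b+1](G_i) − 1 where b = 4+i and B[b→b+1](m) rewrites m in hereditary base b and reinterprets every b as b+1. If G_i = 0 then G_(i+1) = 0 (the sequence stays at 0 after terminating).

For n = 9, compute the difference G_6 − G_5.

G_0 = 9. HB_4(9) = 2·4 + 1. Bump = 11. G_1 = 10.
G_1 = 10. HB_5(10) = 2·5. Bump = 12. G_2 = 11.
G_2 = 11. HB_6(11) = 6 + 5. Bump = 12. G_3 = 11.
G_3 = 11. HB_7(11) = 7 + 4. Bump = 12. G_4 = 11.
G_4 = 11. HB_8(11) = 8 + 3. Bump = 12. G_5 = 11.
G_5 = 11. HB_9(11) = 9 + 2. Bump = 12. G_6 = 11.

0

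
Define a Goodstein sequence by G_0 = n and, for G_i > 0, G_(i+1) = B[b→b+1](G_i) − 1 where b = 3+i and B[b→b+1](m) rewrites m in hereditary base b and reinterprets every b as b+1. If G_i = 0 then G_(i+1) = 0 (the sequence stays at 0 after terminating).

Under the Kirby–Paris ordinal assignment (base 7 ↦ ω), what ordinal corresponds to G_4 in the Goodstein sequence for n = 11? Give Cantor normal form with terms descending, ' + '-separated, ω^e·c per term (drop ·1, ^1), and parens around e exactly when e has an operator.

ω·5 + 4

(0) 11|_3 = 3^2 + 2 ↦ 4^2 + 2|_4 = 18 ⇒ 17
(1) 17|_4 = 4^2 + 1 ↦ 5^2 + 1|_5 = 26 ⇒ 25
(2) 25|_5 = 5^2 ↦ 6^2|_6 = 36 ⇒ 35
(3) 35|_6 = 5·6 + 5 ↦ 5·7 + 5|_7 = 40 ⇒ 39
(4) 39|_7 = 5·7 + 4 ↦ 5·8 + 4|_8 = 44 ⇒ 43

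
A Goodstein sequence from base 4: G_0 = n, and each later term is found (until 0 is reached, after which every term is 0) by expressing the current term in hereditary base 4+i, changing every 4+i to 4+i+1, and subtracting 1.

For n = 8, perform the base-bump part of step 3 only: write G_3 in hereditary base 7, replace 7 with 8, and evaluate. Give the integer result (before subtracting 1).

10

step 0: 8 = 2·4; sub 5 for 4: 2·5; = 10; G_1 = 10−1 = 9
step 1: 9 = 5 + 4; sub 6 for 5: 6 + 4; = 10; G_2 = 10−1 = 9
step 2: 9 = 6 + 3; sub 7 for 6: 7 + 3; = 10; G_3 = 10−1 = 9
step 3: 9 = 7 + 2; sub 8 for 7: 8 + 2; = 10; G_4 = 10−1 = 9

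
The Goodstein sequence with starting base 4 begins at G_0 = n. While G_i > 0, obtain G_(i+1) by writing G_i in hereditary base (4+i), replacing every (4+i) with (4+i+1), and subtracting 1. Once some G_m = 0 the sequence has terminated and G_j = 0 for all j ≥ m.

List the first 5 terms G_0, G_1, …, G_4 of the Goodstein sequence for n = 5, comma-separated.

5 —HB4→ 4 + 1 —bump→ 5 + 1 = 6 —(−1)→ 5
5 —HB5→ 5 —bump→ 6 = 6 —(−1)→ 5
5 —HB6→ 5 —bump→ 5 = 5 —(−1)→ 4
4 —HB7→ 4 —bump→ 4 = 4 —(−1)→ 3

5, 5, 5, 4, 3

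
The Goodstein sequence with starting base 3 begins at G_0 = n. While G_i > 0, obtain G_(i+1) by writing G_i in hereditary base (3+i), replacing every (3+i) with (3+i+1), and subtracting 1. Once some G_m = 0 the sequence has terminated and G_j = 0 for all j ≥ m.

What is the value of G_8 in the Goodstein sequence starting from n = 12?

G_0 = 12. HB_3(12) = 3^2 + 3. Bump = 20. G_1 = 19.
G_1 = 19. HB_4(19) = 4^2 + 3. Bump = 28. G_2 = 27.
G_2 = 27. HB_5(27) = 5^2 + 2. Bump = 38. G_3 = 37.
G_3 = 37. HB_6(37) = 6^2 + 1. Bump = 50. G_4 = 49.
G_4 = 49. HB_7(49) = 7^2. Bump = 64. G_5 = 63.
G_5 = 63. HB_8(63) = 7·8 + 7. Bump = 70. G_6 = 69.
G_6 = 69. HB_9(69) = 7·9 + 6. Bump = 76. G_7 = 75.
G_7 = 75. HB_10(75) = 7·10 + 5. Bump = 82. G_8 = 81.

81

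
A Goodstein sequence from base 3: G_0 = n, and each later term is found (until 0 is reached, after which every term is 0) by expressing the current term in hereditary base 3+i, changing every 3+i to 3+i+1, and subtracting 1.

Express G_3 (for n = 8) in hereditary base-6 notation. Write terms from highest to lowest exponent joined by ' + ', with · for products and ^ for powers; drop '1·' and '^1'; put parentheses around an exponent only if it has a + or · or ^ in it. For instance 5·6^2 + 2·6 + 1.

6 + 5

base 3: 8 = 2·3 + 2; at 4: 2·4 + 2 = 10; next = 9
base 4: 9 = 2·4 + 1; at 5: 2·5 + 1 = 11; next = 10
base 5: 10 = 2·5; at 6: 2·6 = 12; next = 11
base 6: 11 = 6 + 5; at 7: 7 + 5 = 12; next = 11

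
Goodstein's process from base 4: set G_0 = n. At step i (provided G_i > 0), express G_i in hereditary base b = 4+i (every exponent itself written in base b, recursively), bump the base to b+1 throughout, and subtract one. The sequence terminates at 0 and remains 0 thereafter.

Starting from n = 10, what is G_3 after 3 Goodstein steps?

[0] 10 ≡ 2·4 + 2 (base 4). Lift 5: 12. −1: 11.
[1] 11 ≡ 2·5 + 1 (base 5). Lift 6: 13. −1: 12.
[2] 12 ≡ 2·6 (base 6). Lift 7: 14. −1: 13.
[3] 13 ≡ 7 + 6 (base 7). Lift 8: 14. −1: 13.

13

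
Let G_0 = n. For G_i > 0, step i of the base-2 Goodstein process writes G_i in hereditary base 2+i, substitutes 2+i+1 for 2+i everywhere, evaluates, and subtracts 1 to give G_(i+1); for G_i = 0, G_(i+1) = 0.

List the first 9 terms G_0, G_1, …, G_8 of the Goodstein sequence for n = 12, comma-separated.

12, 107, 1065, 15685, 280019, 5764910, 134217867, 3486784574, 100000000211

i=0: 12 = 2^(2 + 1) + 2^2 (b=2); 2→3: 3^(3 + 1) + 3^3 = 108; 108−1 = 107
i=1: 107 = 3^(3 + 1) + 2·3^2 + 2·3 + 2 (b=3); 3→4: 4^(4 + 1) + 2·4^2 + 2·4 + 2 = 1066; 1066−1 = 1065
i=2: 1065 = 4^(4 + 1) + 2·4^2 + 2·4 + 1 (b=4); 4→5: 5^(5 + 1) + 2·5^2 + 2·5 + 1 = 15686; 15686−1 = 15685
i=3: 15685 = 5^(5 + 1) + 2·5^2 + 2·5 (b=5); 5→6: 6^(6 + 1) + 2·6^2 + 2·6 = 280020; 280020−1 = 280019
i=4: 280019 = 6^(6 + 1) + 2·6^2 + 6 + 5 (b=6); 6→7: 7^(7 + 1) + 2·7^2 + 7 + 5 = 5764911; 5764911−1 = 5764910
i=5: 5764910 = 7^(7 + 1) + 2·7^2 + 7 + 4 (b=7); 7→8: 8^(8 + 1) + 2·8^2 + 8 + 4 = 134217868; 134217868−1 = 134217867
i=6: 134217867 = 8^(8 + 1) + 2·8^2 + 8 + 3 (b=8); 8→9: 9^(9 + 1) + 2·9^2 + 9 + 3 = 3486784575; 3486784575−1 = 3486784574
i=7: 3486784574 = 9^(9 + 1) + 2·9^2 + 9 + 2 (b=9); 9→10: 10^(10 + 1) + 2·10^2 + 10 + 2 = 100000000212; 100000000212−1 = 100000000211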